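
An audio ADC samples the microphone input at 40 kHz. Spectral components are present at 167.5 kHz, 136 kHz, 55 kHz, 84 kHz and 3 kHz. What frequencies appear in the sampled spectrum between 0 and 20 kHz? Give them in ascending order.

3 kHz, 4 kHz, 7.5 kHz, 15 kHz, 16 kHz

fs/2 = 20 kHz.
167.5 kHz mod fs = 7.5 kHz.
7.5 kHz ≤ fs/2 = 20 kHz, appears at 7.5 kHz.
136 kHz mod fs = 16 kHz.
16 kHz ≤ fs/2 = 20 kHz, appears at 16 kHz.
55 kHz mod fs = 15 kHz.
15 kHz ≤ fs/2 = 20 kHz, appears at 15 kHz.
84 kHz mod fs = 4 kHz.
4 kHz ≤ fs/2 = 20 kHz, appears at 4 kHz.
3 kHz ≤ fs/2 = 20 kHz, passes unchanged.
Distinct values: {3 kHz, 4 kHz, 7.5 kHz, 15 kHz, 16 kHz}.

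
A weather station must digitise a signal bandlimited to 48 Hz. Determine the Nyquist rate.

96 Hz

Nyquist rate = 2 × 48 Hz = 96 Hz.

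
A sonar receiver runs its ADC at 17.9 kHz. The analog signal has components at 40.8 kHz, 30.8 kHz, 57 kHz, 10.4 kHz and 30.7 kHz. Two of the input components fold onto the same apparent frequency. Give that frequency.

5 kHz

fs/2 = 8.95 kHz.
40.8 kHz mod fs = 5 kHz.
5 kHz ≤ fs/2 = 8.95 kHz, appears at 5 kHz.
30.8 kHz mod fs = 12.9 kHz.
12.9 kHz > fs/2 = 8.95 kHz, folds to fs − 12.9 kHz = 5 kHz.
57 kHz mod fs = 3.3 kHz.
3.3 kHz ≤ fs/2 = 8.95 kHz, appears at 3.3 kHz.
10.4 kHz > fs/2 = 8.95 kHz, folds to fs − 10.4 kHz = 7.5 kHz.
30.7 kHz mod fs = 12.8 kHz.
12.8 kHz > fs/2 = 8.95 kHz, folds to fs − 12.8 kHz = 5.1 kHz.
30.8 kHz and 40.8 kHz both map to 5 kHz.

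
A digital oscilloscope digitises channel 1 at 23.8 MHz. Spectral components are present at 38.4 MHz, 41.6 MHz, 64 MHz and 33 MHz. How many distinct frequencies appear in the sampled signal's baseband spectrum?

fs/2 = 11.9 MHz.
38.4 MHz mod fs = 14.6 MHz.
14.6 MHz > fs/2 = 11.9 MHz, folds to fs − 14.6 MHz = 9.2 MHz.
41.6 MHz mod fs = 17.8 MHz.
17.8 MHz > fs/2 = 11.9 MHz, folds to fs − 17.8 MHz = 6 MHz.
64 MHz mod fs = 16.4 MHz.
16.4 MHz > fs/2 = 11.9 MHz, folds to fs − 16.4 MHz = 7.4 MHz.
33 MHz mod fs = 9.2 MHz.
9.2 MHz ≤ fs/2 = 11.9 MHz, appears at 9.2 MHz.
Distinct values: {6 MHz, 7.4 MHz, 9.2 MHz} → 3.

3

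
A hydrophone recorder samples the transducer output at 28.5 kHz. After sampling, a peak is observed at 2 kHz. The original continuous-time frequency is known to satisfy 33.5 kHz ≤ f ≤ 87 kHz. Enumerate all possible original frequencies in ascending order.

55 kHz, 59 kHz, 83.5 kHz

Frequencies that alias to 2 kHz are k·fs ± 2 kHz for integer k ≥ 0.
k=0: 2 kHz.
k=1: 26.5 kHz, 30.5 kHz.
k=2: 55 kHz, 59 kHz.
k=3: 83.5 kHz, 87.5 kHz.
k=4: 112 kHz, 116 kHz.
Within [33.5 kHz, 87 kHz]: 55 kHz, 59 kHz, 83.5 kHz.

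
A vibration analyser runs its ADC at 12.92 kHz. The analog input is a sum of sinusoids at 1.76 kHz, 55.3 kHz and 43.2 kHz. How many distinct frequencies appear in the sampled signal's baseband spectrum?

3

fs/2 = 6.46 kHz.
1.76 kHz ≤ fs/2 = 6.46 kHz, passes unchanged.
55.3 kHz mod fs = 3.62 kHz.
3.62 kHz ≤ fs/2 = 6.46 kHz, appears at 3.62 kHz.
43.2 kHz mod fs = 4.44 kHz.
4.44 kHz ≤ fs/2 = 6.46 kHz, appears at 4.44 kHz.
Distinct values: {1.76 kHz, 3.62 kHz, 4.44 kHz} → 3.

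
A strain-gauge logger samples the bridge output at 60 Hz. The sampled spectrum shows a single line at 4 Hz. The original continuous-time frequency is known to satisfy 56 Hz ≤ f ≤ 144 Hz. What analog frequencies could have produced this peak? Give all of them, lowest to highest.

56 Hz, 64 Hz, 116 Hz, 124 Hz

Frequencies that alias to 4 Hz are k·fs ± 4 Hz for integer k ≥ 0.
k=0: 4 Hz.
k=1: 56 Hz, 64 Hz.
k=2: 116 Hz, 124 Hz.
k=3: 176 Hz, 184 Hz.
Within [56 Hz, 144 Hz]: 56 Hz, 64 Hz, 116 Hz, 124 Hz.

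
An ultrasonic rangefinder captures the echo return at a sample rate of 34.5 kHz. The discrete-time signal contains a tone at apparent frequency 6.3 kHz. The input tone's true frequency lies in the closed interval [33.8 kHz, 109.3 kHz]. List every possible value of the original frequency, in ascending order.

Frequencies that alias to 6.3 kHz are k·fs ± 6.3 kHz for integer k ≥ 0.
k=0: 6.3 kHz.
k=1: 28.2 kHz, 40.8 kHz.
k=2: 62.7 kHz, 75.3 kHz.
k=3: 97.2 kHz, 109.8 kHz.
k=4: 131.7 kHz, 144.3 kHz.
Within [33.8 kHz, 109.3 kHz]: 40.8 kHz, 62.7 kHz, 75.3 kHz, 97.2 kHz.

40.8 kHz, 62.7 kHz, 75.3 kHz, 97.2 kHz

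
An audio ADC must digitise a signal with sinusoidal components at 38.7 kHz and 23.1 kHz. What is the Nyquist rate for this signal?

Highest-frequency component: 38.7 kHz.
Nyquist rate = 2 × 38.7 kHz = 77.4 kHz.

77.4 kHz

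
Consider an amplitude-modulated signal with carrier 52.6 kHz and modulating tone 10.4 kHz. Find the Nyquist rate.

126 kHz

AM sidebands sit at fc ± fm = 42.2 kHz and 63 kHz.
Highest-frequency component: 63 kHz.
Nyquist rate = 2 × 63 kHz = 126 kHz.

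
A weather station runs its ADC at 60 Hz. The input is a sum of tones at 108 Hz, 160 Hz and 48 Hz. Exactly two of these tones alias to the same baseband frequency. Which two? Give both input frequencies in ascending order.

fs/2 = 30 Hz.
108 Hz mod fs = 48 Hz.
48 Hz > fs/2 = 30 Hz, folds to fs − 48 Hz = 12 Hz.
160 Hz mod fs = 40 Hz.
40 Hz > fs/2 = 30 Hz, folds to fs − 40 Hz = 20 Hz.
48 Hz > fs/2 = 30 Hz, folds to fs − 48 Hz = 12 Hz.
48 Hz and 108 Hz both map to 12 Hz.

48 Hz, 108 Hz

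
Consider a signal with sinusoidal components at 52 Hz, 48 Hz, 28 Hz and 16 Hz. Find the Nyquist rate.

104 Hz

Highest-frequency component: 52 Hz.
Nyquist rate = 2 × 52 Hz = 104 Hz.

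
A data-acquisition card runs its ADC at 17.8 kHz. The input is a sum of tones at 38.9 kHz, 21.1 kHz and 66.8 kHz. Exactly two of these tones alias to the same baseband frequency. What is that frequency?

3.3 kHz

fs/2 = 8.9 kHz.
38.9 kHz mod fs = 3.3 kHz.
3.3 kHz ≤ fs/2 = 8.9 kHz, appears at 3.3 kHz.
21.1 kHz mod fs = 3.3 kHz.
3.3 kHz ≤ fs/2 = 8.9 kHz, appears at 3.3 kHz.
66.8 kHz mod fs = 13.4 kHz.
13.4 kHz > fs/2 = 8.9 kHz, folds to fs − 13.4 kHz = 4.4 kHz.
21.1 kHz and 38.9 kHz both map to 3.3 kHz.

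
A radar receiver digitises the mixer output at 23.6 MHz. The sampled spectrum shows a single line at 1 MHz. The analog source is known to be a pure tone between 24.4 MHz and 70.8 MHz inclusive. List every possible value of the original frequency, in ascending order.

Frequencies that alias to 1 MHz are k·fs ± 1 MHz for integer k ≥ 0.
k=0: 1 MHz.
k=1: 22.6 MHz, 24.6 MHz.
k=2: 46.2 MHz, 48.2 MHz.
k=3: 69.8 MHz, 71.8 MHz.
k=4: 93.4 MHz, 95.4 MHz.
Within [24.4 MHz, 70.8 MHz]: 24.6 MHz, 46.2 MHz, 48.2 MHz, 69.8 MHz.

24.6 MHz, 46.2 MHz, 48.2 MHz, 69.8 MHz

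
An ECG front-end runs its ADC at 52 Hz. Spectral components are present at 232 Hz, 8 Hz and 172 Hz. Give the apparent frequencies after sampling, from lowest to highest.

fs/2 = 26 Hz.
232 Hz mod fs = 24 Hz.
24 Hz ≤ fs/2 = 26 Hz, appears at 24 Hz.
8 Hz ≤ fs/2 = 26 Hz, passes unchanged.
172 Hz mod fs = 16 Hz.
16 Hz ≤ fs/2 = 26 Hz, appears at 16 Hz.
Distinct values: {8 Hz, 16 Hz, 24 Hz}.

8 Hz, 16 Hz, 24 Hz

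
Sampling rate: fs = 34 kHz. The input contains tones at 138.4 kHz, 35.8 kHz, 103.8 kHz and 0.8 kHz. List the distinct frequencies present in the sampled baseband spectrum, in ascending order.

0.8 kHz, 1.8 kHz, 2.4 kHz

fs/2 = 17 kHz.
138.4 kHz mod fs = 2.4 kHz.
2.4 kHz ≤ fs/2 = 17 kHz, appears at 2.4 kHz.
35.8 kHz mod fs = 1.8 kHz.
1.8 kHz ≤ fs/2 = 17 kHz, appears at 1.8 kHz.
103.8 kHz mod fs = 1.8 kHz.
1.8 kHz ≤ fs/2 = 17 kHz, appears at 1.8 kHz.
0.8 kHz ≤ fs/2 = 17 kHz, passes unchanged.
Distinct values: {0.8 kHz, 1.8 kHz, 2.4 kHz}.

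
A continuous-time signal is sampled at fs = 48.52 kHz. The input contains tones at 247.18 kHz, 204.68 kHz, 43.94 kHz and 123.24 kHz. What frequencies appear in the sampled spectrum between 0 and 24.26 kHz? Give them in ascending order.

4.58 kHz, 10.6 kHz, 22.32 kHz

fs/2 = 24.26 kHz.
247.18 kHz mod fs = 4.58 kHz.
4.58 kHz ≤ fs/2 = 24.26 kHz, appears at 4.58 kHz.
204.68 kHz mod fs = 10.6 kHz.
10.6 kHz ≤ fs/2 = 24.26 kHz, appears at 10.6 kHz.
43.94 kHz > fs/2 = 24.26 kHz, folds to fs − 43.94 kHz = 4.58 kHz.
123.24 kHz mod fs = 26.2 kHz.
26.2 kHz > fs/2 = 24.26 kHz, folds to fs − 26.2 kHz = 22.32 kHz.
Distinct values: {4.58 kHz, 10.6 kHz, 22.32 kHz}.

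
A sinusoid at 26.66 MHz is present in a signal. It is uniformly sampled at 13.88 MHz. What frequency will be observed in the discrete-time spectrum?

26.66 MHz mod fs = 12.78 MHz.
12.78 MHz > fs/2 = 6.94 MHz, folds to fs − 12.78 MHz = 1.1 MHz.

1.1 MHz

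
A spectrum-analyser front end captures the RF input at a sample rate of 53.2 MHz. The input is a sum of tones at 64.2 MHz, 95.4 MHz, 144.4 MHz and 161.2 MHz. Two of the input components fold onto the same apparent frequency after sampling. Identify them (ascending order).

64.2 MHz, 95.4 MHz

fs/2 = 26.6 MHz.
64.2 MHz mod fs = 11 MHz.
11 MHz ≤ fs/2 = 26.6 MHz, appears at 11 MHz.
95.4 MHz mod fs = 42.2 MHz.
42.2 MHz > fs/2 = 26.6 MHz, folds to fs − 42.2 MHz = 11 MHz.
144.4 MHz mod fs = 38 MHz.
38 MHz > fs/2 = 26.6 MHz, folds to fs − 38 MHz = 15.2 MHz.
161.2 MHz mod fs = 1.6 MHz.
1.6 MHz ≤ fs/2 = 26.6 MHz, appears at 1.6 MHz.
64.2 MHz and 95.4 MHz both map to 11 MHz.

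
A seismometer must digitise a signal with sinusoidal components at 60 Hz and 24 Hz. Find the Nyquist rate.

Highest-frequency component: 60 Hz.
Nyquist rate = 2 × 60 Hz = 120 Hz.

120 Hz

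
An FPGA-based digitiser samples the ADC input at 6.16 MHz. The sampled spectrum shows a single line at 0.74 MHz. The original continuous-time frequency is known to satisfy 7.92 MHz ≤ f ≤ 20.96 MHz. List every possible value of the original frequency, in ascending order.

11.58 MHz, 13.06 MHz, 17.74 MHz, 19.22 MHz

Frequencies that alias to 0.74 MHz are k·fs ± 0.74 MHz for integer k ≥ 0.
k=0: 0.74 MHz.
k=1: 5.42 MHz, 6.9 MHz.
k=2: 11.58 MHz, 13.06 MHz.
k=3: 17.74 MHz, 19.22 MHz.
k=4: 23.9 MHz, 25.38 MHz.
Within [7.92 MHz, 20.96 MHz]: 11.58 MHz, 13.06 MHz, 17.74 MHz, 19.22 MHz.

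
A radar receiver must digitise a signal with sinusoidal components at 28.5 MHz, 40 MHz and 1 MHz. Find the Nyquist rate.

Highest-frequency component: 40 MHz.
Nyquist rate = 2 × 40 MHz = 80 MHz.

80 MHz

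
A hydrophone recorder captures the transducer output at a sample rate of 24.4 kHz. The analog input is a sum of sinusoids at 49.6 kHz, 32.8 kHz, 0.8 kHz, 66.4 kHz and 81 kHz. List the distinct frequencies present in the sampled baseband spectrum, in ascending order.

0.8 kHz, 6.8 kHz, 7.8 kHz, 8.4 kHz

fs/2 = 12.2 kHz.
49.6 kHz mod fs = 0.8 kHz.
0.8 kHz ≤ fs/2 = 12.2 kHz, appears at 0.8 kHz.
32.8 kHz mod fs = 8.4 kHz.
8.4 kHz ≤ fs/2 = 12.2 kHz, appears at 8.4 kHz.
0.8 kHz ≤ fs/2 = 12.2 kHz, passes unchanged.
66.4 kHz mod fs = 17.6 kHz.
17.6 kHz > fs/2 = 12.2 kHz, folds to fs − 17.6 kHz = 6.8 kHz.
81 kHz mod fs = 7.8 kHz.
7.8 kHz ≤ fs/2 = 12.2 kHz, appears at 7.8 kHz.
Distinct values: {0.8 kHz, 6.8 kHz, 7.8 kHz, 8.4 kHz}.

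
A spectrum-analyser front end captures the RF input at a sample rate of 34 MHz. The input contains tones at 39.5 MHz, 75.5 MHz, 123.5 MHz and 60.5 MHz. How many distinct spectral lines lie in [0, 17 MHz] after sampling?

3

fs/2 = 17 MHz.
39.5 MHz mod fs = 5.5 MHz.
5.5 MHz ≤ fs/2 = 17 MHz, appears at 5.5 MHz.
75.5 MHz mod fs = 7.5 MHz.
7.5 MHz ≤ fs/2 = 17 MHz, appears at 7.5 MHz.
123.5 MHz mod fs = 21.5 MHz.
21.5 MHz > fs/2 = 17 MHz, folds to fs − 21.5 MHz = 12.5 MHz.
60.5 MHz mod fs = 26.5 MHz.
26.5 MHz > fs/2 = 17 MHz, folds to fs − 26.5 MHz = 7.5 MHz.
Distinct values: {5.5 MHz, 7.5 MHz, 12.5 MHz} → 3.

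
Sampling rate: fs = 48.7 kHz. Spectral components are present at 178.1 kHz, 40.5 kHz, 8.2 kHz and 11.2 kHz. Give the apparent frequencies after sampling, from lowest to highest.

8.2 kHz, 11.2 kHz, 16.7 kHz

fs/2 = 24.35 kHz.
178.1 kHz mod fs = 32 kHz.
32 kHz > fs/2 = 24.35 kHz, folds to fs − 32 kHz = 16.7 kHz.
40.5 kHz > fs/2 = 24.35 kHz, folds to fs − 40.5 kHz = 8.2 kHz.
8.2 kHz ≤ fs/2 = 24.35 kHz, passes unchanged.
11.2 kHz ≤ fs/2 = 24.35 kHz, passes unchanged.
Distinct values: {8.2 kHz, 11.2 kHz, 16.7 kHz}.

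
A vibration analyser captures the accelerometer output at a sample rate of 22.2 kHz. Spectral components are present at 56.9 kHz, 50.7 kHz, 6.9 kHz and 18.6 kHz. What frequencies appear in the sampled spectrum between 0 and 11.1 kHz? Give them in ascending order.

fs/2 = 11.1 kHz.
56.9 kHz mod fs = 12.5 kHz.
12.5 kHz > fs/2 = 11.1 kHz, folds to fs − 12.5 kHz = 9.7 kHz.
50.7 kHz mod fs = 6.3 kHz.
6.3 kHz ≤ fs/2 = 11.1 kHz, appears at 6.3 kHz.
6.9 kHz ≤ fs/2 = 11.1 kHz, passes unchanged.
18.6 kHz > fs/2 = 11.1 kHz, folds to fs − 18.6 kHz = 3.6 kHz.
Distinct values: {3.6 kHz, 6.3 kHz, 6.9 kHz, 9.7 kHz}.

3.6 kHz, 6.3 kHz, 6.9 kHz, 9.7 kHz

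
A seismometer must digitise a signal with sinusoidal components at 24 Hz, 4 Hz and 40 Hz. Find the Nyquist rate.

80 Hz

Highest-frequency component: 40 Hz.
Nyquist rate = 2 × 40 Hz = 80 Hz.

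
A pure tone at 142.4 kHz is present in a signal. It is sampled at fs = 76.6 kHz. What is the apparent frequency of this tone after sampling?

142.4 kHz mod fs = 65.8 kHz.
65.8 kHz > fs/2 = 38.3 kHz, folds to fs − 65.8 kHz = 10.8 kHz.

10.8 kHz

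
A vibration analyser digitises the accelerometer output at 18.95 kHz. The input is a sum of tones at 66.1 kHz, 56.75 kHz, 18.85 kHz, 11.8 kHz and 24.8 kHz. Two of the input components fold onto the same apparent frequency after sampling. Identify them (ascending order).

18.85 kHz, 56.75 kHz

fs/2 = 9.475 kHz.
66.1 kHz mod fs = 9.25 kHz.
9.25 kHz ≤ fs/2 = 9.475 kHz, appears at 9.25 kHz.
56.75 kHz mod fs = 18.85 kHz.
18.85 kHz > fs/2 = 9.475 kHz, folds to fs − 18.85 kHz = 0.1 kHz.
18.85 kHz > fs/2 = 9.475 kHz, folds to fs − 18.85 kHz = 0.1 kHz.
11.8 kHz > fs/2 = 9.475 kHz, folds to fs − 11.8 kHz = 7.15 kHz.
24.8 kHz mod fs = 5.85 kHz.
5.85 kHz ≤ fs/2 = 9.475 kHz, appears at 5.85 kHz.
18.85 kHz and 56.75 kHz both map to 0.1 kHz.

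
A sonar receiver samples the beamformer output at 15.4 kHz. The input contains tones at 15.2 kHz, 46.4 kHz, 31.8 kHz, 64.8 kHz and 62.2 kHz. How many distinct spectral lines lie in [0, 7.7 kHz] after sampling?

4

fs/2 = 7.7 kHz.
15.2 kHz > fs/2 = 7.7 kHz, folds to fs − 15.2 kHz = 0.2 kHz.
46.4 kHz mod fs = 0.2 kHz.
0.2 kHz ≤ fs/2 = 7.7 kHz, appears at 0.2 kHz.
31.8 kHz mod fs = 1 kHz.
1 kHz ≤ fs/2 = 7.7 kHz, appears at 1 kHz.
64.8 kHz mod fs = 3.2 kHz.
3.2 kHz ≤ fs/2 = 7.7 kHz, appears at 3.2 kHz.
62.2 kHz mod fs = 0.6 kHz.
0.6 kHz ≤ fs/2 = 7.7 kHz, appears at 0.6 kHz.
Distinct values: {0.2 kHz, 0.6 kHz, 1 kHz, 3.2 kHz} → 4.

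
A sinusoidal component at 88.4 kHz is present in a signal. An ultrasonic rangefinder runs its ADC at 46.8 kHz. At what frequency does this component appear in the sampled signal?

88.4 kHz mod fs = 41.6 kHz.
41.6 kHz > fs/2 = 23.4 kHz, folds to fs − 41.6 kHz = 5.2 kHz.

5.2 kHz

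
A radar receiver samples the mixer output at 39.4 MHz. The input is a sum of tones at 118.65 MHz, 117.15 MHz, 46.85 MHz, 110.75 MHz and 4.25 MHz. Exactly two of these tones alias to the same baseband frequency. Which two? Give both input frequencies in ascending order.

46.85 MHz, 110.75 MHz

fs/2 = 19.7 MHz.
118.65 MHz mod fs = 0.45 MHz.
0.45 MHz ≤ fs/2 = 19.7 MHz, appears at 0.45 MHz.
117.15 MHz mod fs = 38.35 MHz.
38.35 MHz > fs/2 = 19.7 MHz, folds to fs − 38.35 MHz = 1.05 MHz.
46.85 MHz mod fs = 7.45 MHz.
7.45 MHz ≤ fs/2 = 19.7 MHz, appears at 7.45 MHz.
110.75 MHz mod fs = 31.95 MHz.
31.95 MHz > fs/2 = 19.7 MHz, folds to fs − 31.95 MHz = 7.45 MHz.
4.25 MHz ≤ fs/2 = 19.7 MHz, passes unchanged.
46.85 MHz and 110.75 MHz both map to 7.45 MHz.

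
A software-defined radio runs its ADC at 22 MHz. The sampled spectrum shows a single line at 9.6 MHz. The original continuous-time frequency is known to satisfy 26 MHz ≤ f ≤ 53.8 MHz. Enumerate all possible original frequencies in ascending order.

31.6 MHz, 34.4 MHz, 53.6 MHz

Frequencies that alias to 9.6 MHz are k·fs ± 9.6 MHz for integer k ≥ 0.
k=0: 9.6 MHz.
k=1: 12.4 MHz, 31.6 MHz.
k=2: 34.4 MHz, 53.6 MHz.
k=3: 56.4 MHz, 75.6 MHz.
Within [26 MHz, 53.8 MHz]: 31.6 MHz, 34.4 MHz, 53.6 MHz.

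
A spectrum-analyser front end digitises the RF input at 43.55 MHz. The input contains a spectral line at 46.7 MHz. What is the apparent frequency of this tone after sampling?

46.7 MHz mod fs = 3.15 MHz.
3.15 MHz ≤ fs/2 = 21.775 MHz, appears at 3.15 MHz.

3.15 MHz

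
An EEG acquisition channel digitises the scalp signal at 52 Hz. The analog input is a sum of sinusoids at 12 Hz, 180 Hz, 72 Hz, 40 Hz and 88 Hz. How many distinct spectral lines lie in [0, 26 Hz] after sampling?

4

fs/2 = 26 Hz.
12 Hz ≤ fs/2 = 26 Hz, passes unchanged.
180 Hz mod fs = 24 Hz.
24 Hz ≤ fs/2 = 26 Hz, appears at 24 Hz.
72 Hz mod fs = 20 Hz.
20 Hz ≤ fs/2 = 26 Hz, appears at 20 Hz.
40 Hz > fs/2 = 26 Hz, folds to fs − 40 Hz = 12 Hz.
88 Hz mod fs = 36 Hz.
36 Hz > fs/2 = 26 Hz, folds to fs − 36 Hz = 16 Hz.
Distinct values: {12 Hz, 16 Hz, 20 Hz, 24 Hz} → 4.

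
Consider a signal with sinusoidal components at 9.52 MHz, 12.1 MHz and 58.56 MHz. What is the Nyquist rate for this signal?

Highest-frequency component: 58.56 MHz.
Nyquist rate = 2 × 58.56 MHz = 117.12 MHz.

117.12 MHz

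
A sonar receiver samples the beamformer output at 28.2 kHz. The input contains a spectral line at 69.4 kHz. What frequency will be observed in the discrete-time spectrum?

69.4 kHz mod fs = 13 kHz.
13 kHz ≤ fs/2 = 14.1 kHz, appears at 13 kHz.

13 kHz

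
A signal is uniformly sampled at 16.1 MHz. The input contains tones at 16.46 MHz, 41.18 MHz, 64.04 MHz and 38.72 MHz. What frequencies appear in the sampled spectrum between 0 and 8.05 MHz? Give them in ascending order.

0.36 MHz, 6.52 MHz, 7.12 MHz

fs/2 = 8.05 MHz.
16.46 MHz mod fs = 0.36 MHz.
0.36 MHz ≤ fs/2 = 8.05 MHz, appears at 0.36 MHz.
41.18 MHz mod fs = 8.98 MHz.
8.98 MHz > fs/2 = 8.05 MHz, folds to fs − 8.98 MHz = 7.12 MHz.
64.04 MHz mod fs = 15.74 MHz.
15.74 MHz > fs/2 = 8.05 MHz, folds to fs − 15.74 MHz = 0.36 MHz.
38.72 MHz mod fs = 6.52 MHz.
6.52 MHz ≤ fs/2 = 8.05 MHz, appears at 6.52 MHz.
Distinct values: {0.36 MHz, 6.52 MHz, 7.12 MHz}.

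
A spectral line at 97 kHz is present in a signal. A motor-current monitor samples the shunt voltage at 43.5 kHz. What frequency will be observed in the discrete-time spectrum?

10 kHz

97 kHz mod fs = 10 kHz.
10 kHz ≤ fs/2 = 21.75 kHz, appears at 10 kHz.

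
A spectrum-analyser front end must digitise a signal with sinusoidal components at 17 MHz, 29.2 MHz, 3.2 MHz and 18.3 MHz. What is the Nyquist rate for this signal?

58.4 MHz

Highest-frequency component: 29.2 MHz.
Nyquist rate = 2 × 29.2 MHz = 58.4 MHz.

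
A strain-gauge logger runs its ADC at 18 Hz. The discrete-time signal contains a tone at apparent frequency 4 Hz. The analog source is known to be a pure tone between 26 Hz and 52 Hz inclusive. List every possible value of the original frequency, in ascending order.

32 Hz, 40 Hz, 50 Hz

Frequencies that alias to 4 Hz are k·fs ± 4 Hz for integer k ≥ 0.
k=0: 4 Hz.
k=1: 14 Hz, 22 Hz.
k=2: 32 Hz, 40 Hz.
k=3: 50 Hz, 58 Hz.
k=4: 68 Hz, 76 Hz.
Within [26 Hz, 52 Hz]: 32 Hz, 40 Hz, 50 Hz.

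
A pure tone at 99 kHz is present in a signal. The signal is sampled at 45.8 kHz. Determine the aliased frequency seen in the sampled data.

7.4 kHz

99 kHz mod fs = 7.4 kHz.
7.4 kHz ≤ fs/2 = 22.9 kHz, appears at 7.4 kHz.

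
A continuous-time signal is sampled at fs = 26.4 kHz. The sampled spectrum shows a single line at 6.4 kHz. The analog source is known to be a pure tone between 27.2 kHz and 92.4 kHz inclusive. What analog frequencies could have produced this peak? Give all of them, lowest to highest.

32.8 kHz, 46.4 kHz, 59.2 kHz, 72.8 kHz, 85.6 kHz

Frequencies that alias to 6.4 kHz are k·fs ± 6.4 kHz for integer k ≥ 0.
k=0: 6.4 kHz.
k=1: 20 kHz, 32.8 kHz.
k=2: 46.4 kHz, 59.2 kHz.
k=3: 72.8 kHz, 85.6 kHz.
k=4: 99.2 kHz, 112 kHz.
Within [27.2 kHz, 92.4 kHz]: 32.8 kHz, 46.4 kHz, 59.2 kHz, 72.8 kHz, 85.6 kHz.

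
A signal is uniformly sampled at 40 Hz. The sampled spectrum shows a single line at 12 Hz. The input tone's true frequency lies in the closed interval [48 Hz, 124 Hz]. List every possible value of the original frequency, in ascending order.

52 Hz, 68 Hz, 92 Hz, 108 Hz

Frequencies that alias to 12 Hz are k·fs ± 12 Hz for integer k ≥ 0.
k=0: 12 Hz.
k=1: 28 Hz, 52 Hz.
k=2: 68 Hz, 92 Hz.
k=3: 108 Hz, 132 Hz.
k=4: 148 Hz, 172 Hz.
Within [48 Hz, 124 Hz]: 52 Hz, 68 Hz, 92 Hz, 108 Hz.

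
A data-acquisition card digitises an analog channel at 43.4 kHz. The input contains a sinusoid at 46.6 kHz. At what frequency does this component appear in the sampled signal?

46.6 kHz mod fs = 3.2 kHz.
3.2 kHz ≤ fs/2 = 21.7 kHz, appears at 3.2 kHz.

3.2 kHz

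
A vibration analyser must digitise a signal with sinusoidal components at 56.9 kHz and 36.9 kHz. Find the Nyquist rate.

113.8 kHz

Highest-frequency component: 56.9 kHz.
Nyquist rate = 2 × 56.9 kHz = 113.8 kHz.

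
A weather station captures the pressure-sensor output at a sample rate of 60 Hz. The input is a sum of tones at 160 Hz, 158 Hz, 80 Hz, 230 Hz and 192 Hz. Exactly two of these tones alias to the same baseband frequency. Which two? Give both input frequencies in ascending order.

80 Hz, 160 Hz

fs/2 = 30 Hz.
160 Hz mod fs = 40 Hz.
40 Hz > fs/2 = 30 Hz, folds to fs − 40 Hz = 20 Hz.
158 Hz mod fs = 38 Hz.
38 Hz > fs/2 = 30 Hz, folds to fs − 38 Hz = 22 Hz.
80 Hz mod fs = 20 Hz.
20 Hz ≤ fs/2 = 30 Hz, appears at 20 Hz.
230 Hz mod fs = 50 Hz.
50 Hz > fs/2 = 30 Hz, folds to fs − 50 Hz = 10 Hz.
192 Hz mod fs = 12 Hz.
12 Hz ≤ fs/2 = 30 Hz, appears at 12 Hz.
80 Hz and 160 Hz both map to 20 Hz.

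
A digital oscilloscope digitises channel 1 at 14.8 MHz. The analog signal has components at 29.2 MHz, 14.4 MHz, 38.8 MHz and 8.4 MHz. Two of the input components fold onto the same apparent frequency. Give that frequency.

fs/2 = 7.4 MHz.
29.2 MHz mod fs = 14.4 MHz.
14.4 MHz > fs/2 = 7.4 MHz, folds to fs − 14.4 MHz = 0.4 MHz.
14.4 MHz > fs/2 = 7.4 MHz, folds to fs − 14.4 MHz = 0.4 MHz.
38.8 MHz mod fs = 9.2 MHz.
9.2 MHz > fs/2 = 7.4 MHz, folds to fs − 9.2 MHz = 5.6 MHz.
8.4 MHz > fs/2 = 7.4 MHz, folds to fs − 8.4 MHz = 6.4 MHz.
14.4 MHz and 29.2 MHz both map to 0.4 MHz.

0.4 MHz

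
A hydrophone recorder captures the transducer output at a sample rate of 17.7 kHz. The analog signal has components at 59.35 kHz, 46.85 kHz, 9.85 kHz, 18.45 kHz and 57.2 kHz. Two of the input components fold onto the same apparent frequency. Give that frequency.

fs/2 = 8.85 kHz.
59.35 kHz mod fs = 6.25 kHz.
6.25 kHz ≤ fs/2 = 8.85 kHz, appears at 6.25 kHz.
46.85 kHz mod fs = 11.45 kHz.
11.45 kHz > fs/2 = 8.85 kHz, folds to fs − 11.45 kHz = 6.25 kHz.
9.85 kHz > fs/2 = 8.85 kHz, folds to fs − 9.85 kHz = 7.85 kHz.
18.45 kHz mod fs = 0.75 kHz.
0.75 kHz ≤ fs/2 = 8.85 kHz, appears at 0.75 kHz.
57.2 kHz mod fs = 4.1 kHz.
4.1 kHz ≤ fs/2 = 8.85 kHz, appears at 4.1 kHz.
46.85 kHz and 59.35 kHz both map to 6.25 kHz.

6.25 kHz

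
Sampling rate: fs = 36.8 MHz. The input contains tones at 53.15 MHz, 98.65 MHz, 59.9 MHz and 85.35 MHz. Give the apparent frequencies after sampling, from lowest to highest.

fs/2 = 18.4 MHz.
53.15 MHz mod fs = 16.35 MHz.
16.35 MHz ≤ fs/2 = 18.4 MHz, appears at 16.35 MHz.
98.65 MHz mod fs = 25.05 MHz.
25.05 MHz > fs/2 = 18.4 MHz, folds to fs − 25.05 MHz = 11.75 MHz.
59.9 MHz mod fs = 23.1 MHz.
23.1 MHz > fs/2 = 18.4 MHz, folds to fs − 23.1 MHz = 13.7 MHz.
85.35 MHz mod fs = 11.75 MHz.
11.75 MHz ≤ fs/2 = 18.4 MHz, appears at 11.75 MHz.
Distinct values: {11.75 MHz, 13.7 MHz, 16.35 MHz}.

11.75 MHz, 13.7 MHz, 16.35 MHz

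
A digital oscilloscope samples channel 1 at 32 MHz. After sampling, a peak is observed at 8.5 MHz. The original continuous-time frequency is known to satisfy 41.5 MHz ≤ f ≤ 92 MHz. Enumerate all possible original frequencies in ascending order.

55.5 MHz, 72.5 MHz, 87.5 MHz

Frequencies that alias to 8.5 MHz are k·fs ± 8.5 MHz for integer k ≥ 0.
k=0: 8.5 MHz.
k=1: 23.5 MHz, 40.5 MHz.
k=2: 55.5 MHz, 72.5 MHz.
k=3: 87.5 MHz, 104.5 MHz.
k=4: 119.5 MHz, 136.5 MHz.
Within [41.5 MHz, 92 MHz]: 55.5 MHz, 72.5 MHz, 87.5 MHz.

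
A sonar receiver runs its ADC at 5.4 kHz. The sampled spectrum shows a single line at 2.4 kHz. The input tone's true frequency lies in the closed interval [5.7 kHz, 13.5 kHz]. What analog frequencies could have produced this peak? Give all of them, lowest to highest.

Frequencies that alias to 2.4 kHz are k·fs ± 2.4 kHz for integer k ≥ 0.
k=0: 2.4 kHz.
k=1: 3 kHz, 7.8 kHz.
k=2: 8.4 kHz, 13.2 kHz.
k=3: 13.8 kHz, 18.6 kHz.
Within [5.7 kHz, 13.5 kHz]: 7.8 kHz, 8.4 kHz, 13.2 kHz.

7.8 kHz, 8.4 kHz, 13.2 kHz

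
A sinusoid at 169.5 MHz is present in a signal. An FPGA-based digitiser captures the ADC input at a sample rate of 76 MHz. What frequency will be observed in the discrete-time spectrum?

169.5 MHz mod fs = 17.5 MHz.
17.5 MHz ≤ fs/2 = 38 MHz, appears at 17.5 MHz.

17.5 MHz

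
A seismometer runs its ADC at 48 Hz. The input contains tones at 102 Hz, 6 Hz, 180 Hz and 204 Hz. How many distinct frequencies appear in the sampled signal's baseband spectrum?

2

fs/2 = 24 Hz.
102 Hz mod fs = 6 Hz.
6 Hz ≤ fs/2 = 24 Hz, appears at 6 Hz.
6 Hz ≤ fs/2 = 24 Hz, passes unchanged.
180 Hz mod fs = 36 Hz.
36 Hz > fs/2 = 24 Hz, folds to fs − 36 Hz = 12 Hz.
204 Hz mod fs = 12 Hz.
12 Hz ≤ fs/2 = 24 Hz, appears at 12 Hz.
Distinct values: {6 Hz, 12 Hz} → 2.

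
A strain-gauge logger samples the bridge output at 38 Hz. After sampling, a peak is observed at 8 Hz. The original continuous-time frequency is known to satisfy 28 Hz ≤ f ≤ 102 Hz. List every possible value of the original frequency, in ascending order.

Frequencies that alias to 8 Hz are k·fs ± 8 Hz for integer k ≥ 0.
k=0: 8 Hz.
k=1: 30 Hz, 46 Hz.
k=2: 68 Hz, 84 Hz.
k=3: 106 Hz, 122 Hz.
Within [28 Hz, 102 Hz]: 30 Hz, 46 Hz, 68 Hz, 84 Hz.

30 Hz, 46 Hz, 68 Hz, 84 Hz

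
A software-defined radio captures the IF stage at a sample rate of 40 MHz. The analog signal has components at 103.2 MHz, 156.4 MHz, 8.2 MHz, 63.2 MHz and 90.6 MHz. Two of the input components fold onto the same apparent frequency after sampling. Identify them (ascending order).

63.2 MHz, 103.2 MHz

fs/2 = 20 MHz.
103.2 MHz mod fs = 23.2 MHz.
23.2 MHz > fs/2 = 20 MHz, folds to fs − 23.2 MHz = 16.8 MHz.
156.4 MHz mod fs = 36.4 MHz.
36.4 MHz > fs/2 = 20 MHz, folds to fs − 36.4 MHz = 3.6 MHz.
8.2 MHz ≤ fs/2 = 20 MHz, passes unchanged.
63.2 MHz mod fs = 23.2 MHz.
23.2 MHz > fs/2 = 20 MHz, folds to fs − 23.2 MHz = 16.8 MHz.
90.6 MHz mod fs = 10.6 MHz.
10.6 MHz ≤ fs/2 = 20 MHz, appears at 10.6 MHz.
63.2 MHz and 103.2 MHz both map to 16.8 MHz.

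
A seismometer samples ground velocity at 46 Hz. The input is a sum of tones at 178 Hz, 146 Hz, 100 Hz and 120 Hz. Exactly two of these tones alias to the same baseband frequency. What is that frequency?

fs/2 = 23 Hz.
178 Hz mod fs = 40 Hz.
40 Hz > fs/2 = 23 Hz, folds to fs − 40 Hz = 6 Hz.
146 Hz mod fs = 8 Hz.
8 Hz ≤ fs/2 = 23 Hz, appears at 8 Hz.
100 Hz mod fs = 8 Hz.
8 Hz ≤ fs/2 = 23 Hz, appears at 8 Hz.
120 Hz mod fs = 28 Hz.
28 Hz > fs/2 = 23 Hz, folds to fs − 28 Hz = 18 Hz.
100 Hz and 146 Hz both map to 8 Hz.

8 Hz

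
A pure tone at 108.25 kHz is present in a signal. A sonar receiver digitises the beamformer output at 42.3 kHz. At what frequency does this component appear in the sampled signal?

18.65 kHz

108.25 kHz mod fs = 23.65 kHz.
23.65 kHz > fs/2 = 21.15 kHz, folds to fs − 23.65 kHz = 18.65 kHz.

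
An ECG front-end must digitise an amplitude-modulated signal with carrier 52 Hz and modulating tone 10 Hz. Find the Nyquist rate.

AM sidebands sit at fc ± fm = 42 Hz and 62 Hz.
Highest-frequency component: 62 Hz.
Nyquist rate = 2 × 62 Hz = 124 Hz.

124 Hz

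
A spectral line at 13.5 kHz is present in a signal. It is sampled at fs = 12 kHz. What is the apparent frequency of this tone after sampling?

13.5 kHz mod fs = 1.5 kHz.
1.5 kHz ≤ fs/2 = 6 kHz, appears at 1.5 kHz.

1.5 kHz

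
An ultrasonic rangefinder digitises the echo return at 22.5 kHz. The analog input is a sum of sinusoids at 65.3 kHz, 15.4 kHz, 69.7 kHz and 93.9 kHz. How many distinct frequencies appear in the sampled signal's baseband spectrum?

3

fs/2 = 11.25 kHz.
65.3 kHz mod fs = 20.3 kHz.
20.3 kHz > fs/2 = 11.25 kHz, folds to fs − 20.3 kHz = 2.2 kHz.
15.4 kHz > fs/2 = 11.25 kHz, folds to fs − 15.4 kHz = 7.1 kHz.
69.7 kHz mod fs = 2.2 kHz.
2.2 kHz ≤ fs/2 = 11.25 kHz, appears at 2.2 kHz.
93.9 kHz mod fs = 3.9 kHz.
3.9 kHz ≤ fs/2 = 11.25 kHz, appears at 3.9 kHz.
Distinct values: {2.2 kHz, 3.9 kHz, 7.1 kHz} → 3.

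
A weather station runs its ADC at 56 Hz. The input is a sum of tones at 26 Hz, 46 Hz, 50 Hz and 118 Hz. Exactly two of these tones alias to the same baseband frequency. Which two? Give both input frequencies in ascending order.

fs/2 = 28 Hz.
26 Hz ≤ fs/2 = 28 Hz, passes unchanged.
46 Hz > fs/2 = 28 Hz, folds to fs − 46 Hz = 10 Hz.
50 Hz > fs/2 = 28 Hz, folds to fs − 50 Hz = 6 Hz.
118 Hz mod fs = 6 Hz.
6 Hz ≤ fs/2 = 28 Hz, appears at 6 Hz.
50 Hz and 118 Hz both map to 6 Hz.

50 Hz, 118 Hz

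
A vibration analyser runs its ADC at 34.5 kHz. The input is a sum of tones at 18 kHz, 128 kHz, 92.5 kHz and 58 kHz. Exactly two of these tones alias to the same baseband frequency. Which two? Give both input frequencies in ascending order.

58 kHz, 92.5 kHz

fs/2 = 17.25 kHz.
18 kHz > fs/2 = 17.25 kHz, folds to fs − 18 kHz = 16.5 kHz.
128 kHz mod fs = 24.5 kHz.
24.5 kHz > fs/2 = 17.25 kHz, folds to fs − 24.5 kHz = 10 kHz.
92.5 kHz mod fs = 23.5 kHz.
23.5 kHz > fs/2 = 17.25 kHz, folds to fs − 23.5 kHz = 11 kHz.
58 kHz mod fs = 23.5 kHz.
23.5 kHz > fs/2 = 17.25 kHz, folds to fs − 23.5 kHz = 11 kHz.
58 kHz and 92.5 kHz both map to 11 kHz.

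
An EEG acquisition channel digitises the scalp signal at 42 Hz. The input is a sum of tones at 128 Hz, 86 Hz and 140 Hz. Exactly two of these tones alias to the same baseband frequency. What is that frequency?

2 Hz

fs/2 = 21 Hz.
128 Hz mod fs = 2 Hz.
2 Hz ≤ fs/2 = 21 Hz, appears at 2 Hz.
86 Hz mod fs = 2 Hz.
2 Hz ≤ fs/2 = 21 Hz, appears at 2 Hz.
140 Hz mod fs = 14 Hz.
14 Hz ≤ fs/2 = 21 Hz, appears at 14 Hz.
86 Hz and 128 Hz both map to 2 Hz.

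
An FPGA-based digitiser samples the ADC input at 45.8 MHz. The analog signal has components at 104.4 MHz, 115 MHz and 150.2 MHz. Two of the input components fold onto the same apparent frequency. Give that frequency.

12.8 MHz

fs/2 = 22.9 MHz.
104.4 MHz mod fs = 12.8 MHz.
12.8 MHz ≤ fs/2 = 22.9 MHz, appears at 12.8 MHz.
115 MHz mod fs = 23.4 MHz.
23.4 MHz > fs/2 = 22.9 MHz, folds to fs − 23.4 MHz = 22.4 MHz.
150.2 MHz mod fs = 12.8 MHz.
12.8 MHz ≤ fs/2 = 22.9 MHz, appears at 12.8 MHz.
104.4 MHz and 150.2 MHz both map to 12.8 MHz.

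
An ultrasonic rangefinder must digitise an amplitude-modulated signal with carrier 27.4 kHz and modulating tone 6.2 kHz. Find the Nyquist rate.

AM sidebands sit at fc ± fm = 21.2 kHz and 33.6 kHz.
Highest-frequency component: 33.6 kHz.
Nyquist rate = 2 × 33.6 kHz = 67.2 kHz.

67.2 kHz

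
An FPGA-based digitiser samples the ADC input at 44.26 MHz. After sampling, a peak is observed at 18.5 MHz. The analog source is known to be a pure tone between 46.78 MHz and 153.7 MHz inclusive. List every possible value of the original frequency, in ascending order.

Frequencies that alias to 18.5 MHz are k·fs ± 18.5 MHz for integer k ≥ 0.
k=0: 18.5 MHz.
k=1: 25.76 MHz, 62.76 MHz.
k=2: 70.02 MHz, 107.02 MHz.
k=3: 114.28 MHz, 151.28 MHz.
k=4: 158.54 MHz, 195.54 MHz.
Within [46.78 MHz, 153.7 MHz]: 62.76 MHz, 70.02 MHz, 107.02 MHz, 114.28 MHz, 151.28 MHz.

62.76 MHz, 70.02 MHz, 107.02 MHz, 114.28 MHz, 151.28 MHz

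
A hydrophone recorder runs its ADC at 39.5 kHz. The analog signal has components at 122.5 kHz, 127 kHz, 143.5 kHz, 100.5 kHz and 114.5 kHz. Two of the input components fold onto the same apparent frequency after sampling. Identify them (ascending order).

114.5 kHz, 122.5 kHz

fs/2 = 19.75 kHz.
122.5 kHz mod fs = 4 kHz.
4 kHz ≤ fs/2 = 19.75 kHz, appears at 4 kHz.
127 kHz mod fs = 8.5 kHz.
8.5 kHz ≤ fs/2 = 19.75 kHz, appears at 8.5 kHz.
143.5 kHz mod fs = 25 kHz.
25 kHz > fs/2 = 19.75 kHz, folds to fs − 25 kHz = 14.5 kHz.
100.5 kHz mod fs = 21.5 kHz.
21.5 kHz > fs/2 = 19.75 kHz, folds to fs − 21.5 kHz = 18 kHz.
114.5 kHz mod fs = 35.5 kHz.
35.5 kHz > fs/2 = 19.75 kHz, folds to fs − 35.5 kHz = 4 kHz.
114.5 kHz and 122.5 kHz both map to 4 kHz.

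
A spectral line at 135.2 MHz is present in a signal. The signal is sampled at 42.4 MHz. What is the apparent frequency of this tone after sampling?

135.2 MHz mod fs = 8 MHz.
8 MHz ≤ fs/2 = 21.2 MHz, appears at 8 MHz.

8 MHz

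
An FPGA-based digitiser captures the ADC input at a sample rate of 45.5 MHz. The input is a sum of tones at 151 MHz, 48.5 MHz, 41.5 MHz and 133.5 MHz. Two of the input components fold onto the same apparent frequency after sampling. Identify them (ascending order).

fs/2 = 22.75 MHz.
151 MHz mod fs = 14.5 MHz.
14.5 MHz ≤ fs/2 = 22.75 MHz, appears at 14.5 MHz.
48.5 MHz mod fs = 3 MHz.
3 MHz ≤ fs/2 = 22.75 MHz, appears at 3 MHz.
41.5 MHz > fs/2 = 22.75 MHz, folds to fs − 41.5 MHz = 4 MHz.
133.5 MHz mod fs = 42.5 MHz.
42.5 MHz > fs/2 = 22.75 MHz, folds to fs − 42.5 MHz = 3 MHz.
48.5 MHz and 133.5 MHz both map to 3 MHz.

48.5 MHz, 133.5 MHz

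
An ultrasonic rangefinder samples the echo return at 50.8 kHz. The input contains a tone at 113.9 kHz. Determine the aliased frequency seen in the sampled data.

113.9 kHz mod fs = 12.3 kHz.
12.3 kHz ≤ fs/2 = 25.4 kHz, appears at 12.3 kHz.

12.3 kHz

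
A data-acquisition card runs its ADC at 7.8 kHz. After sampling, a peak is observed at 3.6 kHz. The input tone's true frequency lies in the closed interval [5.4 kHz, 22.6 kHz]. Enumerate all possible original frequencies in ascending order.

Frequencies that alias to 3.6 kHz are k·fs ± 3.6 kHz for integer k ≥ 0.
k=0: 3.6 kHz.
k=1: 4.2 kHz, 11.4 kHz.
k=2: 12 kHz, 19.2 kHz.
k=3: 19.8 kHz, 27 kHz.
k=4: 27.6 kHz, 34.8 kHz.
Within [5.4 kHz, 22.6 kHz]: 11.4 kHz, 12 kHz, 19.2 kHz, 19.8 kHz.

11.4 kHz, 12 kHz, 19.2 kHz, 19.8 kHz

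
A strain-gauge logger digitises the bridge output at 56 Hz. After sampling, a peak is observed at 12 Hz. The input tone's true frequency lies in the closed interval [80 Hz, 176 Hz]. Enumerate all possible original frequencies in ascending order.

Frequencies that alias to 12 Hz are k·fs ± 12 Hz for integer k ≥ 0.
k=0: 12 Hz.
k=1: 44 Hz, 68 Hz.
k=2: 100 Hz, 124 Hz.
k=3: 156 Hz, 180 Hz.
k=4: 212 Hz, 236 Hz.
Within [80 Hz, 176 Hz]: 100 Hz, 124 Hz, 156 Hz.

100 Hz, 124 Hz, 156 Hz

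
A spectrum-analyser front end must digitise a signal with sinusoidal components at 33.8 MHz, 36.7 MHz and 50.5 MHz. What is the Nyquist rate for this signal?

101 MHz

Highest-frequency component: 50.5 MHz.
Nyquist rate = 2 × 50.5 MHz = 101 MHz.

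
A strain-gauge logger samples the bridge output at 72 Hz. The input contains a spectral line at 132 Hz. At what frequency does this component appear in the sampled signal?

132 Hz mod fs = 60 Hz.
60 Hz > fs/2 = 36 Hz, folds to fs − 60 Hz = 12 Hz.

12 Hz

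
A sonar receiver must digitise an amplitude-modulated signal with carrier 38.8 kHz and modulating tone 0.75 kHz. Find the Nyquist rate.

79.1 kHz

AM sidebands sit at fc ± fm = 38.05 kHz and 39.55 kHz.
Highest-frequency component: 39.55 kHz.
Nyquist rate = 2 × 39.55 kHz = 79.1 kHz.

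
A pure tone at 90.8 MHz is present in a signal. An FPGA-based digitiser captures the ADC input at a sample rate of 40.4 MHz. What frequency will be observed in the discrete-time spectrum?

10 MHz

90.8 MHz mod fs = 10 MHz.
10 MHz ≤ fs/2 = 20.2 MHz, appears at 10 MHz.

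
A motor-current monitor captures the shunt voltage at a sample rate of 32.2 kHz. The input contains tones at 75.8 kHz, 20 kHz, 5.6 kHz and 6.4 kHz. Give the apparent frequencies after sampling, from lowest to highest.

5.6 kHz, 6.4 kHz, 11.4 kHz, 12.2 kHz

fs/2 = 16.1 kHz.
75.8 kHz mod fs = 11.4 kHz.
11.4 kHz ≤ fs/2 = 16.1 kHz, appears at 11.4 kHz.
20 kHz > fs/2 = 16.1 kHz, folds to fs − 20 kHz = 12.2 kHz.
5.6 kHz ≤ fs/2 = 16.1 kHz, passes unchanged.
6.4 kHz ≤ fs/2 = 16.1 kHz, passes unchanged.
Distinct values: {5.6 kHz, 6.4 kHz, 11.4 kHz, 12.2 kHz}.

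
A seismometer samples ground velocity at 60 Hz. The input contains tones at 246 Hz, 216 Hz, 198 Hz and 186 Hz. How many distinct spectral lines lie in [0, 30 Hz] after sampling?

3

fs/2 = 30 Hz.
246 Hz mod fs = 6 Hz.
6 Hz ≤ fs/2 = 30 Hz, appears at 6 Hz.
216 Hz mod fs = 36 Hz.
36 Hz > fs/2 = 30 Hz, folds to fs − 36 Hz = 24 Hz.
198 Hz mod fs = 18 Hz.
18 Hz ≤ fs/2 = 30 Hz, appears at 18 Hz.
186 Hz mod fs = 6 Hz.
6 Hz ≤ fs/2 = 30 Hz, appears at 6 Hz.
Distinct values: {6 Hz, 18 Hz, 24 Hz} → 3.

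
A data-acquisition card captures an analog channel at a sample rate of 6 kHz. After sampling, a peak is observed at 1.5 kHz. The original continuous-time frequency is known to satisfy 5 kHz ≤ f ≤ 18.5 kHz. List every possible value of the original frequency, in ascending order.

7.5 kHz, 10.5 kHz, 13.5 kHz, 16.5 kHz

Frequencies that alias to 1.5 kHz are k·fs ± 1.5 kHz for integer k ≥ 0.
k=0: 1.5 kHz.
k=1: 4.5 kHz, 7.5 kHz.
k=2: 10.5 kHz, 13.5 kHz.
k=3: 16.5 kHz, 19.5 kHz.
k=4: 22.5 kHz, 25.5 kHz.
Within [5 kHz, 18.5 kHz]: 7.5 kHz, 10.5 kHz, 13.5 kHz, 16.5 kHz.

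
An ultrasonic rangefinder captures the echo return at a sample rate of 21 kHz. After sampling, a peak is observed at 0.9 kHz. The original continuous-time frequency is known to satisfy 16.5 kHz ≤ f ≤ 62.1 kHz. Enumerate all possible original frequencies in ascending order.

Frequencies that alias to 0.9 kHz are k·fs ± 0.9 kHz for integer k ≥ 0.
k=0: 0.9 kHz.
k=1: 20.1 kHz, 21.9 kHz.
k=2: 41.1 kHz, 42.9 kHz.
k=3: 62.1 kHz, 63.9 kHz.
k=4: 83.1 kHz, 84.9 kHz.
Within [16.5 kHz, 62.1 kHz]: 20.1 kHz, 21.9 kHz, 41.1 kHz, 42.9 kHz, 62.1 kHz.

20.1 kHz, 21.9 kHz, 41.1 kHz, 42.9 kHz, 62.1 kHz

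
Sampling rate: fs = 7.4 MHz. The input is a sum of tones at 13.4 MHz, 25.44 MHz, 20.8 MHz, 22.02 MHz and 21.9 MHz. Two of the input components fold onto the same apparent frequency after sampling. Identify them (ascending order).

fs/2 = 3.7 MHz.
13.4 MHz mod fs = 6 MHz.
6 MHz > fs/2 = 3.7 MHz, folds to fs − 6 MHz = 1.4 MHz.
25.44 MHz mod fs = 3.24 MHz.
3.24 MHz ≤ fs/2 = 3.7 MHz, appears at 3.24 MHz.
20.8 MHz mod fs = 6 MHz.
6 MHz > fs/2 = 3.7 MHz, folds to fs − 6 MHz = 1.4 MHz.
22.02 MHz mod fs = 7.22 MHz.
7.22 MHz > fs/2 = 3.7 MHz, folds to fs − 7.22 MHz = 0.18 MHz.
21.9 MHz mod fs = 7.1 MHz.
7.1 MHz > fs/2 = 3.7 MHz, folds to fs − 7.1 MHz = 0.3 MHz.
13.4 MHz and 20.8 MHz both map to 1.4 MHz.

13.4 MHz, 20.8 MHz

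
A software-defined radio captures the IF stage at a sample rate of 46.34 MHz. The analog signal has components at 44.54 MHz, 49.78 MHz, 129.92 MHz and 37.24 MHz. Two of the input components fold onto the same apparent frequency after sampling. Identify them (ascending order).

37.24 MHz, 129.92 MHz

fs/2 = 23.17 MHz.
44.54 MHz > fs/2 = 23.17 MHz, folds to fs − 44.54 MHz = 1.8 MHz.
49.78 MHz mod fs = 3.44 MHz.
3.44 MHz ≤ fs/2 = 23.17 MHz, appears at 3.44 MHz.
129.92 MHz mod fs = 37.24 MHz.
37.24 MHz > fs/2 = 23.17 MHz, folds to fs − 37.24 MHz = 9.1 MHz.
37.24 MHz > fs/2 = 23.17 MHz, folds to fs − 37.24 MHz = 9.1 MHz.
37.24 MHz and 129.92 MHz both map to 9.1 MHz.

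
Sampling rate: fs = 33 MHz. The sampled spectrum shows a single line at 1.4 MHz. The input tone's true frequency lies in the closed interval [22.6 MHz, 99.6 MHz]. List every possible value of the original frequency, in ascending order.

Frequencies that alias to 1.4 MHz are k·fs ± 1.4 MHz for integer k ≥ 0.
k=0: 1.4 MHz.
k=1: 31.6 MHz, 34.4 MHz.
k=2: 64.6 MHz, 67.4 MHz.
k=3: 97.6 MHz, 100.4 MHz.
k=4: 130.6 MHz, 133.4 MHz.
Within [22.6 MHz, 99.6 MHz]: 31.6 MHz, 34.4 MHz, 64.6 MHz, 67.4 MHz, 97.6 MHz.

31.6 MHz, 34.4 MHz, 64.6 MHz, 67.4 MHz, 97.6 MHz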